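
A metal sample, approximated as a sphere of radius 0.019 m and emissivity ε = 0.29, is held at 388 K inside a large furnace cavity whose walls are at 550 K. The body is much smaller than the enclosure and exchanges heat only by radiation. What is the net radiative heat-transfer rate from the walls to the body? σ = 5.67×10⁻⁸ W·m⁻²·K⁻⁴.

For a small grey body in a large enclosure: P_net = εσA(T_body⁴ − T_wall⁴).
A = 4πr² = 0.004536 m²; T_body⁴ − T_wall⁴ = 2.266×10¹⁰ − 9.151×10¹⁰ = -6.884×10¹⁰ K⁴.
|P_net| = 0.29·5.67×10⁻⁸·0.004536·6.884×10¹⁰.

P_net ≈ 5.14 W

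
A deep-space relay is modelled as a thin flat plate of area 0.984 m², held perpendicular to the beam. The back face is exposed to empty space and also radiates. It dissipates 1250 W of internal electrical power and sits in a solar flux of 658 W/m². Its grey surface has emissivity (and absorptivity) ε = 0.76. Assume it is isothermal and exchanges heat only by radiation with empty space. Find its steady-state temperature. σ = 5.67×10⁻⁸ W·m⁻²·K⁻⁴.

At steady state, absorbed solar power + internal power = radiated power.
Absorbed: α·S·A_cross = 0.76·658·0.9840 = 492.1 W (cross-section A).
Total input = 492.1 + 1250 = 1742 W.
Radiated: εσ·A_surf·T⁴ with A_surf = 2A = 1.968 m².
T⁴ = 1742/(0.76·5.67×10⁻⁸·1.968) = 2.054×10¹⁰ K⁴.

T ≈ 379 K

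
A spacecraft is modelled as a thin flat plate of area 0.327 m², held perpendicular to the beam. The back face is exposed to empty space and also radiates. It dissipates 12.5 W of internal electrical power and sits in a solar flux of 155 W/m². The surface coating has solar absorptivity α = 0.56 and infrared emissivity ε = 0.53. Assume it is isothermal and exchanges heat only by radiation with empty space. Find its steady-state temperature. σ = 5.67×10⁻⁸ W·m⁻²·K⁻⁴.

At steady state, absorbed solar power + internal power = radiated power.
Absorbed: α·S·A_cross = 0.56·155·0.3270 = 28.38 W (cross-section A).
Total input = 28.38 + 12.5 = 40.88 W.
Radiated: εσ·A_surf·T⁴ with A_surf = 2A = 0.6540 m².
T⁴ = 40.88/(0.53·5.67×10⁻⁸·0.6540) = 2.080×10⁹ K⁴.

T ≈ 214 K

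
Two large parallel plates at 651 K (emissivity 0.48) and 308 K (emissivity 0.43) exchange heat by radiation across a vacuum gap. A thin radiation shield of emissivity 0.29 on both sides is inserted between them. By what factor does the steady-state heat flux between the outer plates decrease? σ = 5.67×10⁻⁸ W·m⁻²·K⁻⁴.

Without shield: q₀ = σΔ(T⁴)/(1/ε₁+1/ε₂−1) with denominator 3.409.
With shield the two gaps are in series; the resistances add: (1/ε₁+1/ε_s−1)+(1/ε_s+1/ε₂−1) = 4.532+4.774 = 9.305.
Heat-flux ratio q₀/q = 9.305/3.409.

factor ≈ 2.73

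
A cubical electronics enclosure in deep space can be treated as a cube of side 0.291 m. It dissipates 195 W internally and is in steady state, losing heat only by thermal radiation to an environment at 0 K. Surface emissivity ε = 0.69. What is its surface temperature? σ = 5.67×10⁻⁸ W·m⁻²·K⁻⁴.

T ≈ 315 K

Steady state: internal power = radiated power, P = εσA T⁴.
Radiating area A = 6L² = 0.5081 m².
T⁴ = P/(εσA) = 195/(0.69·5.67×10⁻⁸·0.5081) = 9.810×10⁹ K⁴.
T = (9.810×10⁹)^(1/4).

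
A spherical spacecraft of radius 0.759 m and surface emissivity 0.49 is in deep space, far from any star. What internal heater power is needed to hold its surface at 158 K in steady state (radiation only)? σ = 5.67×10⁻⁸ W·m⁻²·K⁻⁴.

P ≈ 125 W

P = εσ·4πr²·T⁴.
4πr² = 7.239 m²; T⁴ = 6.232×10⁸ K⁴.
P = 0.49·5.67×10⁻⁸·7.239·6.232×10⁸.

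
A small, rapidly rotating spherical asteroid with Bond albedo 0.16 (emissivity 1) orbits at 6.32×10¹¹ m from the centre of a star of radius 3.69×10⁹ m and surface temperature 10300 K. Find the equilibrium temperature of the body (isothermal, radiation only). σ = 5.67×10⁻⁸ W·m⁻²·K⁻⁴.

The star's surface emits σT_*⁴; at distance d the flux is S = σT_*⁴(R_*/d)².
S = 5.67×10⁻⁸·(10300)⁴·(3.69×10⁹/6.32×10¹¹)² = 21750 W/m².
For an isothermal sphere T⁴ = (1−a)S/(4σ) = 8.057×10¹⁰ K⁴.

T ≈ 533 K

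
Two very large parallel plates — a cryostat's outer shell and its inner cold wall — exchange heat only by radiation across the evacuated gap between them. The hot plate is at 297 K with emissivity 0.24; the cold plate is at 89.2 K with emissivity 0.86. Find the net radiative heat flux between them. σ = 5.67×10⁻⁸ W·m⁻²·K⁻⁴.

q ≈ 101 W/m²

For two infinite grey parallel plates, q = σ(T₁⁴ − T₂⁴)/(1/ε₁ + 1/ε₂ − 1).
T₁⁴ − T₂⁴ = 7.781×10⁹ − 6.331×10⁷ = 7.718×10⁹ K⁴.
1/ε₁ + 1/ε₂ − 1 = 4.167 + 1.163 − 1 = 4.329.
q = 5.67×10⁻⁸ × 7.718×10⁹ / 4.329.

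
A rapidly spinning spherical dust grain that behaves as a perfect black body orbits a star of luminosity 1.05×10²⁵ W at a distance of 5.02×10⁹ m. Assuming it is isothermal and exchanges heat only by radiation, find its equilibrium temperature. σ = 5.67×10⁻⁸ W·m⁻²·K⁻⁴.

First find the stellar flux at distance d: S = L/(4πd²) = 1.05×10²⁵/(4π·(5.02×10⁹)²) = 33160 W/m².
For an isothermal sphere, absorbed (1−a)S·πr² = emitted σ·4πr²·T⁴, so T⁴ = (1−a)S/(4σ).
T⁴ = 1.00·33160/(4·5.67×10⁻⁸) = 1.462×10¹¹ K⁴.

T ≈ 618 K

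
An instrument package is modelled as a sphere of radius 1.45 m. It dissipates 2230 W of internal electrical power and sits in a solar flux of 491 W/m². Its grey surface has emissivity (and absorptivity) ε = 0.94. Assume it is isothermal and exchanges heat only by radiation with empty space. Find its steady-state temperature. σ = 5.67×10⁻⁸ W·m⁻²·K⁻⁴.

At steady state, absorbed solar power + internal power = radiated power.
Absorbed: α·S·A_cross = 0.94·491·6.605 = 3049 W (cross-section πr²).
Total input = 3049 + 2230 = 5279 W.
Radiated: εσ·A_surf·T⁴ with A_surf = 4πr² = 26.42 m².
T⁴ = 5279/(0.94·5.67×10⁻⁸·26.42) = 3.749×10⁹ K⁴.

T ≈ 247 K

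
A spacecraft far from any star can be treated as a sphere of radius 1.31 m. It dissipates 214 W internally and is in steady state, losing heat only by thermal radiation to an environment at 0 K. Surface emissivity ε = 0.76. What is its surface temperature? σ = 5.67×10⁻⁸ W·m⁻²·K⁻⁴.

T ≈ 123 K

Steady state: internal power = radiated power, P = εσA T⁴.
Radiating area A = 4πr² = 21.57 m².
T⁴ = P/(εσA) = 214/(0.76·5.67×10⁻⁸·21.57) = 2.303×10⁸ K⁴.
T = (2.303×10⁸)^(1/4).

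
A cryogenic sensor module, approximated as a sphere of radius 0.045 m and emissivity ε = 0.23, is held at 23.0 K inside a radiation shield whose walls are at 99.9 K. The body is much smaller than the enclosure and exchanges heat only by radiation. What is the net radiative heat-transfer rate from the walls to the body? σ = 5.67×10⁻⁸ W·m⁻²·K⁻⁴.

For a small grey body in a large enclosure: P_net = εσA(T_body⁴ − T_wall⁴).
A = 4πr² = 0.02545 m²; T_body⁴ − T_wall⁴ = 2.798×10⁵ − 9.960×10⁷ = -9.932×10⁷ K⁴.
|P_net| = 0.23·5.67×10⁻⁸·0.02545·9.932×10⁷.

P_net ≈ 0.0330 W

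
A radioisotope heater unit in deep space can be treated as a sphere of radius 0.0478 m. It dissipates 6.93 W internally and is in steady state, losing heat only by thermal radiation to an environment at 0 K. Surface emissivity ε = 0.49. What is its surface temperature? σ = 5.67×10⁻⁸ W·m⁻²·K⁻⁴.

Steady state: internal power = radiated power, P = εσA T⁴.
Radiating area A = 4πr² = 0.02871 m².
T⁴ = P/(εσA) = 6.93/(0.49·5.67×10⁻⁸·0.02871) = 8.687×10⁹ K⁴.
T = (8.687×10⁹)^(1/4).

T ≈ 305 K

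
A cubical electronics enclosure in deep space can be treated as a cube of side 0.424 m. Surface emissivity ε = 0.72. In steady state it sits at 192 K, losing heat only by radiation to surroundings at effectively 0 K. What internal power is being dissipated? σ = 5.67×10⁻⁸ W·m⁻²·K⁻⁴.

P ≈ 59.8 W

Steady state: P = εσA T⁴.
A = 6L² = 1.079 m²; T⁴ = (192)⁴ = 1.359×10⁹ K⁴.
P = 0.72 × 5.67×10⁻⁸ × 1.079 × 1.359×10⁹.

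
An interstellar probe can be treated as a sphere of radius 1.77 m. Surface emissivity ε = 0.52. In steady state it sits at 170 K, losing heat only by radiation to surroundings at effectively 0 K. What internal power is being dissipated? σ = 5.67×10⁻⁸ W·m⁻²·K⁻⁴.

P ≈ 969 W

Steady state: P = εσA T⁴.
A = 4πr² = 39.37 m²; T⁴ = (170)⁴ = 8.352×10⁸ K⁴.
P = 0.52 × 5.67×10⁻⁸ × 39.37 × 8.352×10⁸.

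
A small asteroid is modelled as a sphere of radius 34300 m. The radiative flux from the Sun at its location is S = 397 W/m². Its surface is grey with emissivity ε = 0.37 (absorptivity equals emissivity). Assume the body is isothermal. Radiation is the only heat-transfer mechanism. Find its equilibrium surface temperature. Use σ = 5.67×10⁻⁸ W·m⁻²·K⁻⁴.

At equilibrium, absorbed power = emitted power.
Absorbing cross-section = πr² = 3.696×10⁹ m²; emitting surface = 4πr² = 1.478×10¹⁰ m² (ratio 4).
εS·A_cross = εσ·A_surf·T⁴  ⇒  T⁴ = S/(4σ)   (ε cancels).
T⁴ = 397/(4·5.67×10⁻⁸) = 1.750×10⁹ K⁴.
T = (1.750×10⁹)^(1/4).

T ≈ 205 K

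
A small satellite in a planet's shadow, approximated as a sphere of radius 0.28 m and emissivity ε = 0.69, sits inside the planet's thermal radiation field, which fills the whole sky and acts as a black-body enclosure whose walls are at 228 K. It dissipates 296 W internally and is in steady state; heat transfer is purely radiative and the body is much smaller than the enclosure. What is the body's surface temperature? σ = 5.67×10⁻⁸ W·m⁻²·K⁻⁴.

T ≈ 319 K

For a small grey body in a large enclosure, net radiated power = εσA(T⁴ − T_w⁴).
Steady state: P = εσA(T⁴ − T_w⁴) with A = 4πr² = 0.9852 m².
T⁴ = P/(εσA) + T_w⁴ = 296/(0.69·5.67×10⁻⁸·0.9852) + (228)⁴
    = 7.680×10⁹ + 2.702×10⁹ = 1.038×10¹⁰ K⁴.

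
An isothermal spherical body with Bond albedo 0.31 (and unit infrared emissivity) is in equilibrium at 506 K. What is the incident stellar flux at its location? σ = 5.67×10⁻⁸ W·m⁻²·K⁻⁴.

(1−a)S·πr² = σ·4πr²·T⁴ ⇒ S = 4σT⁴/(1−a).
S = 4·5.67×10⁻⁸·6.555×10¹⁰/0.690.

S ≈ 21500 W/m²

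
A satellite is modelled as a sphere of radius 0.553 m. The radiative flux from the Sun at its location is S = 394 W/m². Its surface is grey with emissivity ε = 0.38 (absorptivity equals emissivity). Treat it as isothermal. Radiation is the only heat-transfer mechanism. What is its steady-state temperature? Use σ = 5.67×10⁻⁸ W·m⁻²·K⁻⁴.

At equilibrium, absorbed power = emitted power.
Absorbing cross-section = πr² = 0.9607 m²; emitting surface = 4πr² = 3.843 m² (ratio 4).
εS·A_cross = εσ·A_surf·T⁴  ⇒  T⁴ = S/(4σ)   (ε cancels).
T⁴ = 394/(4·5.67×10⁻⁸) = 1.737×10⁹ K⁴.
T = (1.737×10⁹)^(1/4).

T ≈ 204 K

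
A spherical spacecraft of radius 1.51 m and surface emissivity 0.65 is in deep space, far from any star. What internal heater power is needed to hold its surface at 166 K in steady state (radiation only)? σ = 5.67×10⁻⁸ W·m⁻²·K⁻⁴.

P ≈ 802 W

P = εσ·4πr²·T⁴.
4πr² = 28.65 m²; T⁴ = 7.593×10⁸ K⁴.
P = 0.65·5.67×10⁻⁸·28.65·7.593×10⁸.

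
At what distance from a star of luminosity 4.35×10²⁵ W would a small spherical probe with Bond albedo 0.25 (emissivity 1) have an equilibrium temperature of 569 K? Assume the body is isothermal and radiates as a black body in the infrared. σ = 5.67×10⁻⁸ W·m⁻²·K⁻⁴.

d ≈ 1.05×10¹⁰ m

For an isothermal black-emitting sphere, (1−a)S·πr² = σ·4πr²·T⁴ ⇒ S = 4σT⁴/(1−a).
S = 4·5.67×10⁻⁸·(569)⁴/0.750 = 31700 W/m².
Flux falls as S = L/(4πd²), so d = √(L/(4πS)) = √(4.35×10²⁵/(4π·31700)).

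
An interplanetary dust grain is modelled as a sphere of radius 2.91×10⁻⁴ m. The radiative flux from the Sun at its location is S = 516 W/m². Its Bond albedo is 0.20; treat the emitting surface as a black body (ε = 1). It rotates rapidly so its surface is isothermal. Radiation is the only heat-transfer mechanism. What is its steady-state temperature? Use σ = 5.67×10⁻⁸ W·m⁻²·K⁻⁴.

At equilibrium, absorbed power = emitted power.
Absorbing cross-section = πr² = 2.660×10⁻⁷ m²; emitting surface = 4πr² = 1.064×10⁻⁶ m² (ratio 4).
(1−a)S·A_cross = εσ·A_surf·T⁴  ⇒  T⁴ = (1−a)S/(4σ).
T⁴ = 0.800·516/(4·5.67×10⁻⁸) = 1.820×10⁹ K⁴.
T = (1.820×10⁹)^(1/4).

T ≈ 207 K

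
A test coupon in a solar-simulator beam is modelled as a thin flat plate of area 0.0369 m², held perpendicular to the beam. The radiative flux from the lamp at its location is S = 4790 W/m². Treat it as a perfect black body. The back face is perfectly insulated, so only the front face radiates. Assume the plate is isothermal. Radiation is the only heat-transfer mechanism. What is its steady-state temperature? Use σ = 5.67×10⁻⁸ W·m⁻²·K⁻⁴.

T ≈ 539 K

At equilibrium, absorbed power = emitted power.
Absorbing cross-section = A = 0.03690 m²; emitting surface = A = 0.03690 m² (ratio 1).
S·A_cross = εσ·A_surf·T⁴  ⇒  T⁴ = S/(1σ).
T⁴ = 1.00·4790/(1·5.67×10⁻⁸) = 8.448×10¹⁰ K⁴.
T = (8.448×10¹⁰)^(1/4).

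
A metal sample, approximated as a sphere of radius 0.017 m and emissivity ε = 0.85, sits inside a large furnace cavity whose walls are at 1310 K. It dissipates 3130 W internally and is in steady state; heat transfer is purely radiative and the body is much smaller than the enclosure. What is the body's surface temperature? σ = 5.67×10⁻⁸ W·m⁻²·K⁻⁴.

For a small grey body in a large enclosure, net radiated power = εσA(T⁴ − T_w⁴).
Steady state: P = εσA(T⁴ − T_w⁴) with A = 4πr² = 0.003632 m².
T⁴ = P/(εσA) + T_w⁴ = 3130/(0.85·5.67×10⁻⁸·0.003632) + (1310)⁴
    = 1.788×10¹³ + 2.945×10¹² = 2.083×10¹³ K⁴.

T ≈ 2140 K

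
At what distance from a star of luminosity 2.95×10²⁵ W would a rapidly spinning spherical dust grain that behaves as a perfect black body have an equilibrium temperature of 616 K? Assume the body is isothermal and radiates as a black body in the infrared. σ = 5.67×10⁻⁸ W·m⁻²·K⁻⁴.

For an isothermal black-emitting sphere, (1−a)S·πr² = σ·4πr²·T⁴ ⇒ S = 4σT⁴/(1−a).
S = 4·5.67×10⁻⁸·(616)⁴/1.00 = 32660 W/m².
Flux falls as S = L/(4πd²), so d = √(L/(4πS)) = √(2.95×10²⁵/(4π·32660)).

d ≈ 8.48×10⁹ m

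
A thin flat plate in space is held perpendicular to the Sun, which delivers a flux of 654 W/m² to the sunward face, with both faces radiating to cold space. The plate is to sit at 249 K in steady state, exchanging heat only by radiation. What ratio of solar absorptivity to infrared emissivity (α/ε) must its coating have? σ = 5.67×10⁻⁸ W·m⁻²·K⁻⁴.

Balance: αS·A = εσ·2A·T⁴ ⇒ α/ε = 2σT⁴/S.
α/ε = 2·5.67×10⁻⁸·(249)⁴/654 = 2·5.67×10⁻⁸·3.844×10⁹/654.

α/ε ≈ 0.667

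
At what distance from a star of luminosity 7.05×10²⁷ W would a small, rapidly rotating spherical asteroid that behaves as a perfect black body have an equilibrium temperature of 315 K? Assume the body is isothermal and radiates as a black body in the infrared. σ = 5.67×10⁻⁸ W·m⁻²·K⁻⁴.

d ≈ 5.01×10¹¹ m

For an isothermal black-emitting sphere, (1−a)S·πr² = σ·4πr²·T⁴ ⇒ S = 4σT⁴/(1−a).
S = 4·5.67×10⁻⁸·(315)⁴/1.00 = 2233 W/m².
Flux falls as S = L/(4πd²), so d = √(L/(4πS)) = √(7.05×10²⁷/(4π·2233)).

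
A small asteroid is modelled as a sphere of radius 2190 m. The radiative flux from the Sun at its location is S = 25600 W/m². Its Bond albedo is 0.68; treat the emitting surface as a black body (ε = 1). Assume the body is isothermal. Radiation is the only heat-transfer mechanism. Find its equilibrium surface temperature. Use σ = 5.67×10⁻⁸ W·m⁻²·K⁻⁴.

At equilibrium, absorbed power = emitted power.
Absorbing cross-section = πr² = 1.507×10⁷ m²; emitting surface = 4πr² = 6.027×10⁷ m² (ratio 4).
(1−a)S·A_cross = εσ·A_surf·T⁴  ⇒  T⁴ = (1−a)S/(4σ).
T⁴ = 0.320·25600/(4·5.67×10⁻⁸) = 3.612×10¹⁰ K⁴.
T = (3.612×10¹⁰)^(1/4).

T ≈ 436 K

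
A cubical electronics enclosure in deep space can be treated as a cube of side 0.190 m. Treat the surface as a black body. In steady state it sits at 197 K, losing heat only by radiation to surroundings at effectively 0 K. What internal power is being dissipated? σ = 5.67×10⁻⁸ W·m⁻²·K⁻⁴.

P ≈ 18.5 W

Steady state: P = εσA T⁴.
A = 6L² = 0.2166 m²; T⁴ = (197)⁴ = 1.506×10⁹ K⁴.
P = 1.0 × 5.67×10⁻⁸ × 0.2166 × 1.506×10⁹.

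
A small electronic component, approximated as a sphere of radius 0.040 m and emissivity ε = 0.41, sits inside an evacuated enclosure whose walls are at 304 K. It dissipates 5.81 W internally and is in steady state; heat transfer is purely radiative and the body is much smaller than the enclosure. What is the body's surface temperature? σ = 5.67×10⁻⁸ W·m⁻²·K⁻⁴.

For a small grey body in a large enclosure, net radiated power = εσA(T⁴ − T_w⁴).
Steady state: P = εσA(T⁴ − T_w⁴) with A = 4πr² = 0.02011 m².
T⁴ = P/(εσA) + T_w⁴ = 5.81/(0.41·5.67×10⁻⁸·0.02011) + (304)⁴
    = 1.243×10¹⁰ + 8.541×10⁹ = 2.097×10¹⁰ K⁴.

T ≈ 381 K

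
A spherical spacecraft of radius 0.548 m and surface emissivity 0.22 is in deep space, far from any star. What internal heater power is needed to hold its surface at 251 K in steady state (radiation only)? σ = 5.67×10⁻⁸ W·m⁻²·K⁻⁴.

P = εσ·4πr²·T⁴.
4πr² = 3.774 m²; T⁴ = 3.969×10⁹ K⁴.
P = 0.22·5.67×10⁻⁸·3.774·3.969×10⁹.

P ≈ 187 W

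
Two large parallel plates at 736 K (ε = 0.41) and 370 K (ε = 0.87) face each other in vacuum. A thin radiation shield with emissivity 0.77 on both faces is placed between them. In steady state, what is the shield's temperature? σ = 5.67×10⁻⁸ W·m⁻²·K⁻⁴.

T_s ≈ 581 K

In steady state the net flux on the hot side equals that on the cold side.
σ(T₁⁴−T_s⁴)/D₁ = σ(T_s⁴−T₂⁴)/D₂, with D₁ = 1/ε₁+1/ε_s−1 = 2.738, D₂ = 1/ε_s+1/ε₂−1 = 1.448.
Solve for T_s⁴: T_s⁴ = (D₂·T₁⁴ + D₁·T₂⁴)/(D₁+D₂) = 1.138×10¹¹ K⁴.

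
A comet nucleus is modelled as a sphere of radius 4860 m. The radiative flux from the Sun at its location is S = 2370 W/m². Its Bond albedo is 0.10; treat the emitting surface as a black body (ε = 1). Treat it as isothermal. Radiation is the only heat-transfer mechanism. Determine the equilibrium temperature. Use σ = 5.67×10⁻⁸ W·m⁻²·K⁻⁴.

T ≈ 311 K

At equilibrium, absorbed power = emitted power.
Absorbing cross-section = πr² = 7.420×10⁷ m²; emitting surface = 4πr² = 2.968×10⁸ m² (ratio 4).
(1−a)S·A_cross = εσ·A_surf·T⁴  ⇒  T⁴ = (1−a)S/(4σ).
T⁴ = 0.900·2370/(4·5.67×10⁻⁸) = 9.405×10⁹ K⁴.
T = (9.405×10⁹)^(1/4).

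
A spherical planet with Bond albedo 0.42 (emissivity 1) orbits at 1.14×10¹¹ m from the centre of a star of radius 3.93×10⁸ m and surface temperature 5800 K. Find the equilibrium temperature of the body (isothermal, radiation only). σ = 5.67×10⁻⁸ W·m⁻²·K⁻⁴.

T ≈ 210 K

The star's surface emits σT_*⁴; at distance d the flux is S = σT_*⁴(R_*/d)².
S = 5.67×10⁻⁸·(5800)⁴·(3.93×10⁸/1.14×10¹¹)² = 762.6 W/m².
For an isothermal sphere T⁴ = (1−a)S/(4σ) = 1.950×10⁹ K⁴.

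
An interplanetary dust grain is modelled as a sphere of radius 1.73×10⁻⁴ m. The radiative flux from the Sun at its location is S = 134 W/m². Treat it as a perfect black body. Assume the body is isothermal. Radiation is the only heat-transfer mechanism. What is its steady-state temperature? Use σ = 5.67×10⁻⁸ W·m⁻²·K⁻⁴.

T ≈ 156 K

At equilibrium, absorbed power = emitted power.
Absorbing cross-section = πr² = 9.402×10⁻⁸ m²; emitting surface = 4πr² = 3.761×10⁻⁷ m² (ratio 4).
S·A_cross = εσ·A_surf·T⁴  ⇒  T⁴ = S/(4σ).
T⁴ = 1.00·134/(4·5.67×10⁻⁸) = 5.908×10⁸ K⁴.
T = (5.908×10⁸)^(1/4).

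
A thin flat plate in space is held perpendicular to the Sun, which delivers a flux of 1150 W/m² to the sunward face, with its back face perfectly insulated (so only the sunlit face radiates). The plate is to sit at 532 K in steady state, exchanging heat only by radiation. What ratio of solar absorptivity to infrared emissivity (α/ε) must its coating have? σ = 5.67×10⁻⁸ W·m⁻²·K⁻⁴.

Balance: αS·A = εσ·1A·T⁴ ⇒ α/ε = σT⁴/S.
α/ε = 5.67×10⁻⁸·(532)⁴/1150 = 5.67×10⁻⁸·8.010×10¹⁰/1150.

α/ε ≈ 3.95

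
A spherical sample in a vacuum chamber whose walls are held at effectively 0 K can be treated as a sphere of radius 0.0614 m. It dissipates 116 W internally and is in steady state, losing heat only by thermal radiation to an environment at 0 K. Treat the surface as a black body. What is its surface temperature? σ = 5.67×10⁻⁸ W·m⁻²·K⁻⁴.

T ≈ 456 K

Steady state: internal power = radiated power, P = εσA T⁴.
Radiating area A = 4πr² = 0.04737 m².
T⁴ = P/(εσA) = 116/(1.0·5.67×10⁻⁸·0.04737) = 4.318×10¹⁰ K⁴.
T = (4.318×10¹⁰)^(1/4).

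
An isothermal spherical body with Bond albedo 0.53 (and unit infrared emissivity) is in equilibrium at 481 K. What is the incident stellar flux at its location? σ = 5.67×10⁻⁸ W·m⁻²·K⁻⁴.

S ≈ 25800 W/m²

(1−a)S·πr² = σ·4πr²·T⁴ ⇒ S = 4σT⁴/(1−a).
S = 4·5.67×10⁻⁸·5.353×10¹⁰/0.470.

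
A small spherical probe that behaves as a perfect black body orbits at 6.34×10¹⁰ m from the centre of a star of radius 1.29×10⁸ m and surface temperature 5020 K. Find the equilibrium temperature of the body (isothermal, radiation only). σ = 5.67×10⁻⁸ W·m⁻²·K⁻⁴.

T ≈ 160 K

The star's surface emits σT_*⁴; at distance d the flux is S = σT_*⁴(R_*/d)².
S = 5.67×10⁻⁸·(5020)⁴·(1.29×10⁸/6.34×10¹⁰)² = 149.1 W/m².
For an isothermal sphere T⁴ = (1−a)S/(4σ) = 6.573×10⁸ K⁴.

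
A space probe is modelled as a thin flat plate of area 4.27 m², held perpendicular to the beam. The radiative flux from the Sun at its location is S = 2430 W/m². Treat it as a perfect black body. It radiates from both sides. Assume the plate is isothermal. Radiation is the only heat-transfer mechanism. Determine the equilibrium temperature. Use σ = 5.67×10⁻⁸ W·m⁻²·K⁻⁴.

At equilibrium, absorbed power = emitted power.
Absorbing cross-section = A = 4.270 m²; emitting surface = 2A = 8.540 m² (ratio 2).
S·A_cross = εσ·A_surf·T⁴  ⇒  T⁴ = S/(2σ).
T⁴ = 1.00·2430/(2·5.67×10⁻⁸) = 2.143×10¹⁰ K⁴.
T = (2.143×10¹⁰)^(1/4).

T ≈ 383 K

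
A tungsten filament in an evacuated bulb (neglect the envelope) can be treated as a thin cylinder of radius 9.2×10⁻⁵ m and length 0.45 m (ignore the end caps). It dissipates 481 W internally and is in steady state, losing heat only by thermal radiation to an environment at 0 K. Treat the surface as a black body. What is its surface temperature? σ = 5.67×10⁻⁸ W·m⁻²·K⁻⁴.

T ≈ 2390 K

Steady state: internal power = radiated power, P = εσA T⁴.
Radiating area A = 2πrL = 2.601×10⁻⁴ m².
T⁴ = P/(εσA) = 481/(1.0·5.67×10⁻⁸·2.601×10⁻⁴) = 3.261×10¹³ K⁴.
T = (3.261×10¹³)^(1/4).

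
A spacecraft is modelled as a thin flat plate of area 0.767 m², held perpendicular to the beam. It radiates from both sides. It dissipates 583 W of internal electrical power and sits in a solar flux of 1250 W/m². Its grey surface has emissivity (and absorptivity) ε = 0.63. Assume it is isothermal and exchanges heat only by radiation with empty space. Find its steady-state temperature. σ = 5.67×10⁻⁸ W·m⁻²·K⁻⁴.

At steady state, absorbed solar power + internal power = radiated power.
Absorbed: α·S·A_cross = 0.63·1250·0.7670 = 604.0 W (cross-section A).
Total input = 604.0 + 583 = 1187 W.
Radiated: εσ·A_surf·T⁴ with A_surf = 2A = 1.534 m².
T⁴ = 1187/(0.63·5.67×10⁻⁸·1.534) = 2.166×10¹⁰ K⁴.

T ≈ 384 K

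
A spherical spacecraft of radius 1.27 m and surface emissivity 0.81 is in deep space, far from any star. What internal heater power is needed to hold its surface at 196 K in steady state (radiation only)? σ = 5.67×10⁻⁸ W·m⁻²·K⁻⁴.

P = εσ·4πr²·T⁴.
4πr² = 20.27 m²; T⁴ = 1.476×10⁹ K⁴.
P = 0.81·5.67×10⁻⁸·20.27·1.476×10⁹.

P ≈ 1370 W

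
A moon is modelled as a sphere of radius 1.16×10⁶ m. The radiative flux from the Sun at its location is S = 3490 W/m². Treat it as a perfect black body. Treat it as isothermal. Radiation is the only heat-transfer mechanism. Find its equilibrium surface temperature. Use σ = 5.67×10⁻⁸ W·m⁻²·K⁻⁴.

T ≈ 352 K

At equilibrium, absorbed power = emitted power.
Absorbing cross-section = πr² = 4.227×10¹² m²; emitting surface = 4πr² = 1.691×10¹³ m² (ratio 4).
S·A_cross = εσ·A_surf·T⁴  ⇒  T⁴ = S/(4σ).
T⁴ = 1.00·3490/(4·5.67×10⁻⁸) = 1.539×10¹⁰ K⁴.
T = (1.539×10¹⁰)^(1/4).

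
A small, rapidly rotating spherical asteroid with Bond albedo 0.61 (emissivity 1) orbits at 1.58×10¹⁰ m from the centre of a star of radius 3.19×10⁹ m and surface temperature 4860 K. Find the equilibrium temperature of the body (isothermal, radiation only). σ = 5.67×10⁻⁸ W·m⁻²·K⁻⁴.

T ≈ 1220 K

The star's surface emits σT_*⁴; at distance d the flux is S = σT_*⁴(R_*/d)².
S = 5.67×10⁻⁸·(4860)⁴·(3.19×10⁹/1.58×10¹⁰)² = 1.289×10⁶ W/m².
For an isothermal sphere T⁴ = (1−a)S/(4σ) = 2.217×10¹² K⁴.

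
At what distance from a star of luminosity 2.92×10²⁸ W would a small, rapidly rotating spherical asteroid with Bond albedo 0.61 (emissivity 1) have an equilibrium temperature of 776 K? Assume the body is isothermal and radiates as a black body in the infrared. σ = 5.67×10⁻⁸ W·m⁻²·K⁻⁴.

d ≈ 1.05×10¹¹ m

For an isothermal black-emitting sphere, (1−a)S·πr² = σ·4πr²·T⁴ ⇒ S = 4σT⁴/(1−a).
S = 4·5.67×10⁻⁸·(776)⁴/0.390 = 2.109×10⁵ W/m².
Flux falls as S = L/(4πd²), so d = √(L/(4πS)) = √(2.92×10²⁸/(4π·2.109×10⁵)).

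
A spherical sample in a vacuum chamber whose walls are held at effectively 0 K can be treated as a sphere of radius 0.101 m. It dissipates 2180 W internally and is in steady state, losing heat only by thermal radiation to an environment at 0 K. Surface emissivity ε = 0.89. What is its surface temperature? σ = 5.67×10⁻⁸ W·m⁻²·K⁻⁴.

Steady state: internal power = radiated power, P = εσA T⁴.
Radiating area A = 4πr² = 0.1282 m².
T⁴ = P/(εσA) = 2180/(0.89·5.67×10⁻⁸·0.1282) = 3.370×10¹¹ K⁴.
T = (3.370×10¹¹)^(1/4).

T ≈ 762 K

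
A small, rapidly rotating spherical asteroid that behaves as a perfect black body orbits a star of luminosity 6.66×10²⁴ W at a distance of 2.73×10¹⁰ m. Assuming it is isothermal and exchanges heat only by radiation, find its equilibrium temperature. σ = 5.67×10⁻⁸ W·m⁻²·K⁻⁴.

First find the stellar flux at distance d: S = L/(4πd²) = 6.66×10²⁴/(4π·(2.73×10¹⁰)²) = 711.1 W/m².
For an isothermal sphere, absorbed (1−a)S·πr² = emitted σ·4πr²·T⁴, so T⁴ = (1−a)S/(4σ).
T⁴ = 1.00·711.1/(4·5.67×10⁻⁸) = 3.135×10⁹ K⁴.

T ≈ 237 K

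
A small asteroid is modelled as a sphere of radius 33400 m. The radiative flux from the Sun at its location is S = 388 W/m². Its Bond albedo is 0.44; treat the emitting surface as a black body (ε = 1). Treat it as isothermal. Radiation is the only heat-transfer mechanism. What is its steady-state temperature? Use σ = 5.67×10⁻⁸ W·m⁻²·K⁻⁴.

T ≈ 176 K

At equilibrium, absorbed power = emitted power.
Absorbing cross-section = πr² = 3.505×10⁹ m²; emitting surface = 4πr² = 1.402×10¹⁰ m² (ratio 4).
(1−a)S·A_cross = εσ·A_surf·T⁴  ⇒  T⁴ = (1−a)S/(4σ).
T⁴ = 0.560·388/(4·5.67×10⁻⁸) = 9.580×10⁸ K⁴.
T = (9.580×10⁸)^(1/4).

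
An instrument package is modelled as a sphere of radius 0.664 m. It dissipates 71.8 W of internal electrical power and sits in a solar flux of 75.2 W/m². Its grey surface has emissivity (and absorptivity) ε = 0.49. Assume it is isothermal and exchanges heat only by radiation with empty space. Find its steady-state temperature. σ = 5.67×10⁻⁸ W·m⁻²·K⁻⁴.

T ≈ 168 K

At steady state, absorbed solar power + internal power = radiated power.
Absorbed: α·S·A_cross = 0.49·75.2·1.385 = 51.04 W (cross-section πr²).
Total input = 51.04 + 71.8 = 122.8 W.
Radiated: εσ·A_surf·T⁴ with A_surf = 4πr² = 5.540 m².
T⁴ = 122.8/(0.49·5.67×10⁻⁸·5.540) = 7.980×10⁸ K⁴.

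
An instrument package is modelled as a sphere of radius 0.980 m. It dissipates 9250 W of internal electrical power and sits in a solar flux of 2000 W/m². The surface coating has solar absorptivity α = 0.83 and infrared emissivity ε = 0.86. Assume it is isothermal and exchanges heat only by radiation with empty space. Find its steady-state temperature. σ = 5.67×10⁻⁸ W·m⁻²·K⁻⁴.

At steady state, absorbed solar power + internal power = radiated power.
Absorbed: α·S·A_cross = 0.83·2000·3.017 = 5009 W (cross-section πr²).
Total input = 5009 + 9250 = 14260 W.
Radiated: εσ·A_surf·T⁴ with A_surf = 4πr² = 12.07 m².
T⁴ = 14260/(0.86·5.67×10⁻⁸·12.07) = 2.423×10¹⁰ K⁴.

T ≈ 395 K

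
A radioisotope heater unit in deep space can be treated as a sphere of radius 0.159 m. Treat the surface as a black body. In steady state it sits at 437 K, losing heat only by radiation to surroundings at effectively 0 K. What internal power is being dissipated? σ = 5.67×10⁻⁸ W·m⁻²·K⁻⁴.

P ≈ 657 W

Steady state: P = εσA T⁴.
A = 4πr² = 0.3177 m²; T⁴ = (437)⁴ = 3.647×10¹⁰ K⁴.
P = 1.0 × 5.67×10⁻⁸ × 0.3177 × 3.647×10¹⁰.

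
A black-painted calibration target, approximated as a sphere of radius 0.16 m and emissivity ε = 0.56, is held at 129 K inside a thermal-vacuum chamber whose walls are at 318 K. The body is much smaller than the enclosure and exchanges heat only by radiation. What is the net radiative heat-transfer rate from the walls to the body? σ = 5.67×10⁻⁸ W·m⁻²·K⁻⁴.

For a small grey body in a large enclosure: P_net = εσA(T_body⁴ − T_wall⁴).
A = 4πr² = 0.3217 m²; T_body⁴ − T_wall⁴ = 2.769×10⁸ − 1.023×10¹⁰ = -9.949×10⁹ K⁴.
|P_net| = 0.56·5.67×10⁻⁸·0.3217·9.949×10⁹.

P_net ≈ 102 W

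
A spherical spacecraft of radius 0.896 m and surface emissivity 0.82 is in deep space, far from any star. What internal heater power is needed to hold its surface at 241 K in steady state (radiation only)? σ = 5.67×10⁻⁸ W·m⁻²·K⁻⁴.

P = εσ·4πr²·T⁴.
4πr² = 10.09 m²; T⁴ = 3.373×10⁹ K⁴.
P = 0.82·5.67×10⁻⁸·10.09·3.373×10⁹.

P ≈ 1580 W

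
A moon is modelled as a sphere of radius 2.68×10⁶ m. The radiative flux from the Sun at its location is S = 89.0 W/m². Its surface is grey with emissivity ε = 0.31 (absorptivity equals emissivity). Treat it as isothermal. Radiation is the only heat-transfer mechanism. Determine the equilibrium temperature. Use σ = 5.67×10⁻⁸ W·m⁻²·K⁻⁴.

T ≈ 141 K

At equilibrium, absorbed power = emitted power.
Absorbing cross-section = πr² = 2.256×10¹³ m²; emitting surface = 4πr² = 9.026×10¹³ m² (ratio 4).
εS·A_cross = εσ·A_surf·T⁴  ⇒  T⁴ = S/(4σ)   (ε cancels).
T⁴ = 89.0/(4·5.67×10⁻⁸) = 3.924×10⁸ K⁴.
T = (3.924×10⁸)^(1/4).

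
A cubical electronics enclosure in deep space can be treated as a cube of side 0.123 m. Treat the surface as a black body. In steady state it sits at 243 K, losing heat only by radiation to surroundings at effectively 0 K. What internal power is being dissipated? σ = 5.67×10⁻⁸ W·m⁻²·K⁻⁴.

P ≈ 17.9 W

Steady state: P = εσA T⁴.
A = 6L² = 0.09077 m²; T⁴ = (243)⁴ = 3.487×10⁹ K⁴.
P = 1.0 × 5.67×10⁻⁸ × 0.09077 × 3.487×10⁹.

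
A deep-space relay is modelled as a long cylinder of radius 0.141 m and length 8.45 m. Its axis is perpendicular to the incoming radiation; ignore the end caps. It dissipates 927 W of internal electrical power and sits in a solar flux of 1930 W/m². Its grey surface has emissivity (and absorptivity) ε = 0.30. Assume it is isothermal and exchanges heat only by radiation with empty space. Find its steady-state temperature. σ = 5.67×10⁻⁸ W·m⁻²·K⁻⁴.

At steady state, absorbed solar power + internal power = radiated power.
Absorbed: α·S·A_cross = 0.30·1930·2.383 = 1380 W (cross-section 2rL).
Total input = 1380 + 927 = 2307 W.
Radiated: εσ·A_surf·T⁴ with A_surf = 2πrL = 7.486 m².
T⁴ = 2307/(0.30·5.67×10⁻⁸·7.486) = 1.811×10¹⁰ K⁴.

T ≈ 367 K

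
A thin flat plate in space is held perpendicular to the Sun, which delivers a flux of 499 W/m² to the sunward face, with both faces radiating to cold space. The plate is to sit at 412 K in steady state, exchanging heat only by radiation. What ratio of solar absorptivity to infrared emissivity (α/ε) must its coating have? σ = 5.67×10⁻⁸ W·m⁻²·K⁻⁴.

Balance: αS·A = εσ·2A·T⁴ ⇒ α/ε = 2σT⁴/S.
α/ε = 2·5.67×10⁻⁸·(412)⁴/499 = 2·5.67×10⁻⁸·2.881×10¹⁰/499.

α/ε ≈ 6.55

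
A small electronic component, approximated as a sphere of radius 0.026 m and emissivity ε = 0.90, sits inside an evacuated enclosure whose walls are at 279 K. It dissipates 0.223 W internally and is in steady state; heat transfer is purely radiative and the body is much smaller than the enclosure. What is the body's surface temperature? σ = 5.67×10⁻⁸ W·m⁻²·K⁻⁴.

For a small grey body in a large enclosure, net radiated power = εσA(T⁴ − T_w⁴).
Steady state: P = εσA(T⁴ − T_w⁴) with A = 4πr² = 0.008495 m².
T⁴ = P/(εσA) + T_w⁴ = 0.223/(0.90·5.67×10⁻⁸·0.008495) + (279)⁴
    = 5.144×10⁸ + 6.059×10⁹ = 6.574×10⁹ K⁴.

T ≈ 285 K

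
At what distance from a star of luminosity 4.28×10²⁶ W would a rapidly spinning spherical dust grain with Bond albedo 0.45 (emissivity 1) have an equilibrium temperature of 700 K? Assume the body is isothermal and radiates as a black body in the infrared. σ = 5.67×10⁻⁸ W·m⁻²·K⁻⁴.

d ≈ 1.85×10¹⁰ m

For an isothermal black-emitting sphere, (1−a)S·πr² = σ·4πr²·T⁴ ⇒ S = 4σT⁴/(1−a).
S = 4·5.67×10⁻⁸·(700)⁴/0.550 = 99010 W/m².
Flux falls as S = L/(4πd²), so d = √(L/(4πS)) = √(4.28×10²⁶/(4π·99010)).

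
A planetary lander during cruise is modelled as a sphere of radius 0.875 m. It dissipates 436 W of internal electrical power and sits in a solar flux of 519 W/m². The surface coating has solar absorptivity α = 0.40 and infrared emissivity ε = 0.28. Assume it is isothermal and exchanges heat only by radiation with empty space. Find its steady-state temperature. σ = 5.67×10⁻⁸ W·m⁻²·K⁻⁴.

At steady state, absorbed solar power + internal power = radiated power.
Absorbed: α·S·A_cross = 0.40·519·2.405 = 499.3 W (cross-section πr²).
Total input = 499.3 + 436 = 935.3 W.
Radiated: εσ·A_surf·T⁴ with A_surf = 4πr² = 9.621 m².
T⁴ = 935.3/(0.28·5.67×10⁻⁸·9.621) = 6.124×10⁹ K⁴.

T ≈ 280 K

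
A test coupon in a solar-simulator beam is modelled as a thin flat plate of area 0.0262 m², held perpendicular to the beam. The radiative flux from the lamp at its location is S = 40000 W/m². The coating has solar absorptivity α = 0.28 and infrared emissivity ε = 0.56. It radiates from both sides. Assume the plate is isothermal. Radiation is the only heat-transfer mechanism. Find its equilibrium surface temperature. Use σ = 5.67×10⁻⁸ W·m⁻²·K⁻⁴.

T ≈ 648 K

At equilibrium, absorbed power = emitted power.
Absorbing cross-section = A = 0.02620 m²; emitting surface = 2A = 0.05240 m² (ratio 2).
αS·A_cross = εσ·A_surf·T⁴  ⇒  T⁴ = αS/(ε·2σ).
T⁴ = 0.280·40000/(0.56·2·5.67×10⁻⁸) = 1.764×10¹¹ K⁴.
T = (1.764×10¹¹)^(1/4).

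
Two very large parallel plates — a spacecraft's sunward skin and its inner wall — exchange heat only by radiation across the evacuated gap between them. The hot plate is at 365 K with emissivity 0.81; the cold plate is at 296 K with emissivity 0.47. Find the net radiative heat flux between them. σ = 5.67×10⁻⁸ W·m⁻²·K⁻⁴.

For two infinite grey parallel plates, q = σ(T₁⁴ − T₂⁴)/(1/ε₁ + 1/ε₂ − 1).
T₁⁴ − T₂⁴ = 1.775×10¹⁰ − 7.677×10⁹ = 1.007×10¹⁰ K⁴.
1/ε₁ + 1/ε₂ − 1 = 1.235 + 2.128 − 1 = 2.362.
q = 5.67×10⁻⁸ × 1.007×10¹⁰ / 2.362.

q ≈ 242 W/m²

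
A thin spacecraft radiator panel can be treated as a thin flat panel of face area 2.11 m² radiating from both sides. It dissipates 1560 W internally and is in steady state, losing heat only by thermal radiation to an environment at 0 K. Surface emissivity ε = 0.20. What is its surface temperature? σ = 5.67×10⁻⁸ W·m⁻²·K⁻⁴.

Steady state: internal power = radiated power, P = εσA T⁴.
Radiating area A = 2·2.11 = 4.220 m².
T⁴ = P/(εσA) = 1560/(0.20·5.67×10⁻⁸·4.220) = 3.260×10¹⁰ K⁴.
T = (3.260×10¹⁰)^(1/4).

T ≈ 425 K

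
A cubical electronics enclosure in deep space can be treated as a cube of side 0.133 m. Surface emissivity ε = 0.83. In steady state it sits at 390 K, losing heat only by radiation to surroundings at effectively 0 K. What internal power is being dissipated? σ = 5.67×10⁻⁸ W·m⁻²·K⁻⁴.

Steady state: P = εσA T⁴.
A = 6L² = 0.1061 m²; T⁴ = (390)⁴ = 2.313×10¹⁰ K⁴.
P = 0.83 × 5.67×10⁻⁸ × 0.1061 × 2.313×10¹⁰.

P ≈ 116 W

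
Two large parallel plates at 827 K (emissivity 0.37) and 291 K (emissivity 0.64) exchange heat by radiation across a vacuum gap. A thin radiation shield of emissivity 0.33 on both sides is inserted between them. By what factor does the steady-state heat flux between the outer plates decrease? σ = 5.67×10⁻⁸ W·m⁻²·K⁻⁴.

factor ≈ 2.55

Without shield: q₀ = σΔ(T⁴)/(1/ε₁+1/ε₂−1) with denominator 3.265.
With shield the two gaps are in series; the resistances add: (1/ε₁+1/ε_s−1)+(1/ε_s+1/ε₂−1) = 4.733+3.593 = 8.326.
Heat-flux ratio q₀/q = 8.326/3.265.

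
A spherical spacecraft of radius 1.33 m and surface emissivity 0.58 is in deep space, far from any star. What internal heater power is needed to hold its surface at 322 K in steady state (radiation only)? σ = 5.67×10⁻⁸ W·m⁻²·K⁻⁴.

P = εσ·4πr²·T⁴.
4πr² = 22.23 m²; T⁴ = 1.075×10¹⁰ K⁴.
P = 0.58·5.67×10⁻⁸·22.23·1.075×10¹⁰.

P ≈ 7860 W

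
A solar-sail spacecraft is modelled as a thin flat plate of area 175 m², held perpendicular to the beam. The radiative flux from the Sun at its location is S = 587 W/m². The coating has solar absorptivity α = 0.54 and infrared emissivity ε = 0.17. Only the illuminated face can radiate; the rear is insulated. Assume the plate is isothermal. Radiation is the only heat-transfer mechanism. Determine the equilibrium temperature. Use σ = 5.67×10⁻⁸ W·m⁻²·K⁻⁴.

At equilibrium, absorbed power = emitted power.
Absorbing cross-section = A = 175.0 m²; emitting surface = A = 175.0 m² (ratio 1).
αS·A_cross = εσ·A_surf·T⁴  ⇒  T⁴ = αS/(ε·1σ).
T⁴ = 0.540·587/(0.17·1·5.67×10⁻⁸) = 3.289×10¹⁰ K⁴.
T = (3.289×10¹⁰)^(1/4).

T ≈ 426 K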